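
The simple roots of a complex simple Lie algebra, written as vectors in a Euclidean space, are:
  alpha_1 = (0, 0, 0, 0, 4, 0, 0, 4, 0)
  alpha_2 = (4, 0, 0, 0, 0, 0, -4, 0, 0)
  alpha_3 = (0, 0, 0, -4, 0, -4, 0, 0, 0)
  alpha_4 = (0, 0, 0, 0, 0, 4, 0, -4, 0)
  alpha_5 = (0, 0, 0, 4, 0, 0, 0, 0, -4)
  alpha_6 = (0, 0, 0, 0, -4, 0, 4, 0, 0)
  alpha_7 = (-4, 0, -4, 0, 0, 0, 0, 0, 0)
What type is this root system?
Compute the Cartan integers a_ij = 2(alpha_i, alpha_j)/(alpha_j, alpha_j); the resulting 7x7 Cartan matrix is
[[2, 0, 0, -1, 0, -1, 0], [0, 2, 0, 0, 0, -1, -1], [0, 0, 2, -1, -1, 0, 0], [-1, 0, -1, 2, 0, 0, 0], [0, 0, -1, 0, 2, 0, 0], [-1, -1, 0, 0, 0, 2, 0], [0, -1, 0, 0, 0, 0, 2]].
All simple roots have the same length, so the diagram is simply laced. The associated Dynkin diagram is a chain of 7 nodes with single edges (A_7), so the type is A_7 (the algebra sl(8)).

type A_7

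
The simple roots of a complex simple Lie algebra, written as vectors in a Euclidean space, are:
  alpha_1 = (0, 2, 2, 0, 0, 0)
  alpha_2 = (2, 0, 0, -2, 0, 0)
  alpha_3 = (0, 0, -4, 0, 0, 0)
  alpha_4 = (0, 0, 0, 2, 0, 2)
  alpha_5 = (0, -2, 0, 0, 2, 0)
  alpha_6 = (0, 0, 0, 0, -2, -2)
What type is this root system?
Compute the Cartan integers a_ij = 2(alpha_i, alpha_j)/(alpha_j, alpha_j); the resulting 6x6 Cartan matrix is
[[2, 0, -1, 0, -1, 0], [0, 2, 0, -1, 0, 0], [-2, 0, 2, 0, 0, 0], [0, -1, 0, 2, 0, -1], [-1, 0, 0, 0, 2, -1], [0, 0, 0, -1, -1, 2]].
The roots have two lengths (squared-length ratio 2:1); the short ones are alpha_{1,2,4,5,6}. The associated Dynkin diagram is a chain of 6 nodes with a double edge at one end; the terminal node there is the unique long simple root (C_6), so the type is C_6 (the algebra sp(12)).

type C_6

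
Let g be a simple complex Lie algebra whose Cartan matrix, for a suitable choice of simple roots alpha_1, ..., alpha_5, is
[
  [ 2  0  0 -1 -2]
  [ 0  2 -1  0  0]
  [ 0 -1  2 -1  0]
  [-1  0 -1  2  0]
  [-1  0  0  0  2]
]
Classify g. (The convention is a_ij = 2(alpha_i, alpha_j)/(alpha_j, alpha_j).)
B_5

The matrix has rank 5 with 2's on the diagonal. Reading the off-diagonal entries as Dynkin edges (a single edge where a_ij = a_ji = -1; a double or triple edge where a_ij * a_ji = 2 or 3), the diagram is a chain of 5 nodes with a double edge at one end; the terminal node there is the unique short simple root (B_5). One simple-root ordering that puts it in standard form is (alpha_2, alpha_3, alpha_4, alpha_1, alpha_5). So the algebra is type B_5, i.e. so(11).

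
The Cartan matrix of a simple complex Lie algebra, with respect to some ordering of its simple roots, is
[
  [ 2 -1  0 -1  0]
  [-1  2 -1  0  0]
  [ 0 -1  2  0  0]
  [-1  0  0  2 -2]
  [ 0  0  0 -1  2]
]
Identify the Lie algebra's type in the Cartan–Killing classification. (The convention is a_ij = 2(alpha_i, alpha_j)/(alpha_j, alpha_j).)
The matrix has rank 5 with 2's on the diagonal. Reading the off-diagonal entries as Dynkin edges (a single edge where a_ij = a_ji = -1; a double or triple edge where a_ij * a_ji = 2 or 3), the diagram is a chain of 5 nodes with a double edge at one end; the terminal node there is the unique short simple root (B_5). One simple-root ordering that puts it in standard form is (alpha_3, alpha_2, alpha_1, alpha_4, alpha_5). So the algebra is type B_5, i.e. so(11).

B5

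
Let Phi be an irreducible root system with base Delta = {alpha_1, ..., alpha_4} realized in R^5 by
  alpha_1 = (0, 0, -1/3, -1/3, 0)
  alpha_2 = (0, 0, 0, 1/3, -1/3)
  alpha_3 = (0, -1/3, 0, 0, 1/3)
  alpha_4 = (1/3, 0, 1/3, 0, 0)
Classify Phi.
Compute the Cartan integers a_ij = 2(alpha_i, alpha_j)/(alpha_j, alpha_j); the resulting 4x4 Cartan matrix is
[[2, -1, 0, -1], [-1, 2, -1, 0], [0, -1, 2, 0], [-1, 0, 0, 2]].
All simple roots have the same length, so the diagram is simply laced. The associated Dynkin diagram is a chain of 4 nodes with single edges (A_4), so the type is A_4 (the algebra sl(5)).

A4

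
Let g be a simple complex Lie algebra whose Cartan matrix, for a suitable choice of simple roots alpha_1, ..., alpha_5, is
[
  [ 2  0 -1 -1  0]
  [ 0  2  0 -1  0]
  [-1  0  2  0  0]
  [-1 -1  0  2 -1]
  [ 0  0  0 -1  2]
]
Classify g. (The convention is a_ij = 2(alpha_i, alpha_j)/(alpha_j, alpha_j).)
D_5

The matrix has rank 5 with 2's on the diagonal. Reading the off-diagonal entries as Dynkin edges (a single edge where a_ij = a_ji = -1; a double or triple edge where a_ij * a_ji = 2 or 3), the diagram is a chain of 3 nodes with a fork of two nodes at one end (D_5). One simple-root ordering that puts it in standard form is (alpha_3, alpha_1, alpha_4, alpha_5, alpha_2). So the algebra is type D_5, i.e. so(10).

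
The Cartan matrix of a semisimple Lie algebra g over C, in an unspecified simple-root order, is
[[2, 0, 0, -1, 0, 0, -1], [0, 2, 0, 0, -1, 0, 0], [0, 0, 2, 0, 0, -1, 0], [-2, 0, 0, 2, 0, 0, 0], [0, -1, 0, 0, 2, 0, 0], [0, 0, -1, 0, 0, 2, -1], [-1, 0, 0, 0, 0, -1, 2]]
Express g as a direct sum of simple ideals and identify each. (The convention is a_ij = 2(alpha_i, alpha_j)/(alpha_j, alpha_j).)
The diagram associated to this matrix has two connected components: the simple roots {alpha_2, alpha_5} form a chain of 2 nodes with single edges (A_2), and {alpha_1, alpha_3, alpha_4, alpha_6, alpha_7} form a chain of 5 nodes with a double edge at one end; the terminal node there is the unique long simple root (C_5). A semisimple Lie algebra decomposes uniquely as the direct sum of simple ideals, one per connected component of its Dynkin diagram, so g ≅ A_2 ⊕ C_5 (dimension 8 + 55 = 63).

type A_2 + type C_5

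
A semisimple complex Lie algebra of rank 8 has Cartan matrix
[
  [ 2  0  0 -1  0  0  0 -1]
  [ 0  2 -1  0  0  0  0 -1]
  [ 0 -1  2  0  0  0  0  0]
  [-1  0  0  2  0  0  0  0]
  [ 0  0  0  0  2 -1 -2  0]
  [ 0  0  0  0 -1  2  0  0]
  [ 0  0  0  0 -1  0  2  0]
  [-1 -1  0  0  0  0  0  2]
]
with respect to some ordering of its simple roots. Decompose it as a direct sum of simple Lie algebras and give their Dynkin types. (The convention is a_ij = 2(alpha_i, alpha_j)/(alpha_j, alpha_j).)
A_5 (sl(6)) ⊕ B_3 (so(7))

The diagram associated to this matrix has two connected components: the simple roots {alpha_1, alpha_2, alpha_3, alpha_4, alpha_8} form a chain of 5 nodes with single edges (A_5), and {alpha_5, alpha_6, alpha_7} form a chain of 3 nodes with a double edge at one end; the terminal node there is the unique short simple root (B_3). A semisimple Lie algebra decomposes uniquely as the direct sum of simple ideals, one per connected component of its Dynkin diagram, so g ≅ A_5 ⊕ B_3 (dimension 35 + 21 = 56).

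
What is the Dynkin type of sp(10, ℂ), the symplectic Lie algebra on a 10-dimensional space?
type C_5

This is sp(10), which has dimension 10(10+1)/2 = 55 and rank 10/2 = 5. In the classification of classical Lie algebras, the symplectic algebra sp(2n) has type C_n; here n = 5, so the Dynkin diagram is a chain of 5 nodes with a double edge at one end; the terminal node there is the unique long simple root (C_5). Hence the type is C_5.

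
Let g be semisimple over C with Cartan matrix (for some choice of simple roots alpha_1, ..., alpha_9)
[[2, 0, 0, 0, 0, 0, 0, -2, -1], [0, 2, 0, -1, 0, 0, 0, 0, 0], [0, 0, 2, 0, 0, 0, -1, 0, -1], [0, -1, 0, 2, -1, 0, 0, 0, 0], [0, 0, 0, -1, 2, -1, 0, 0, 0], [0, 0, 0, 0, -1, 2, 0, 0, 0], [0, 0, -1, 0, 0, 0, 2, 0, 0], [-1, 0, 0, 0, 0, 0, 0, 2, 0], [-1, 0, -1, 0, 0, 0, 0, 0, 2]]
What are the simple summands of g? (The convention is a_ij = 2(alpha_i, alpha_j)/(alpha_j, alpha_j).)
type A_4 + type B_5

The diagram associated to this matrix has two connected components: the simple roots {alpha_2, alpha_4, alpha_5, alpha_6} form a chain of 4 nodes with single edges (A_4), and {alpha_1, alpha_3, alpha_7, alpha_8, alpha_9} form a chain of 5 nodes with a double edge at one end; the terminal node there is the unique short simple root (B_5). A semisimple Lie algebra decomposes uniquely as the direct sum of simple ideals, one per connected component of its Dynkin diagram, so g ≅ A_4 ⊕ B_5 (dimension 24 + 55 = 79).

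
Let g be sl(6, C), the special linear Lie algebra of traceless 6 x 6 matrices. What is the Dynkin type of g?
This is sl(6), which has dimension 6^2 - 1 = 35 and rank 6 - 1 = 5 (a Cartan subalgebra is the diagonal traceless matrices). In the classification of classical Lie algebras, the special linear algebra sl(n+1) has type A_n; here n = 5, so the Dynkin diagram is a chain of 5 nodes with single edges (A_5). Hence the type is A_5.

A_5 (sl(6))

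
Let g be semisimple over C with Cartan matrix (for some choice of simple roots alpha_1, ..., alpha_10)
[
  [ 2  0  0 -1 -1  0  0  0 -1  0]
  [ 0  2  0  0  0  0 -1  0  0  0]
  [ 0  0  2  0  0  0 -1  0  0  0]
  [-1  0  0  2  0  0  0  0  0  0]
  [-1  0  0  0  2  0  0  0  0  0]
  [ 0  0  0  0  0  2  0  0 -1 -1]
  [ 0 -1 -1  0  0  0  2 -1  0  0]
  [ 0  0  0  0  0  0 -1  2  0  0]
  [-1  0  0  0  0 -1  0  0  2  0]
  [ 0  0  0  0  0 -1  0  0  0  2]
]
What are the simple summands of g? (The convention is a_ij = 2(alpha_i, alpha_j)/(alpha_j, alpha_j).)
The diagram associated to this matrix has two connected components: the simple roots {alpha_2, alpha_3, alpha_7, alpha_8} form a chain of 2 nodes with a fork of two nodes at one end (D_4), and {alpha_1, alpha_4, alpha_5, alpha_6, alpha_9, alpha_10} form a chain of 4 nodes with a fork of two nodes at one end (D_6). A semisimple Lie algebra decomposes uniquely as the direct sum of simple ideals, one per connected component of its Dynkin diagram, so g ≅ D_4 ⊕ D_6 (dimension 28 + 66 = 94).

D4 ⊕ D6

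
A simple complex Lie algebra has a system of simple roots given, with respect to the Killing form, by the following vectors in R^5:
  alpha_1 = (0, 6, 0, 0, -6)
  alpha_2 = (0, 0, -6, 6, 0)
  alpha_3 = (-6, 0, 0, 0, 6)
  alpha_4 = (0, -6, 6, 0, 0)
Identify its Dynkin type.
Compute the Cartan integers a_ij = 2(alpha_i, alpha_j)/(alpha_j, alpha_j); the resulting 4x4 Cartan matrix is
[[2, 0, -1, -1], [0, 2, 0, -1], [-1, 0, 2, 0], [-1, -1, 0, 2]].
All simple roots have the same length, so the diagram is simply laced. The associated Dynkin diagram is a chain of 4 nodes with single edges (A_4), so the type is A_4 (the algebra sl(5)).

type A_4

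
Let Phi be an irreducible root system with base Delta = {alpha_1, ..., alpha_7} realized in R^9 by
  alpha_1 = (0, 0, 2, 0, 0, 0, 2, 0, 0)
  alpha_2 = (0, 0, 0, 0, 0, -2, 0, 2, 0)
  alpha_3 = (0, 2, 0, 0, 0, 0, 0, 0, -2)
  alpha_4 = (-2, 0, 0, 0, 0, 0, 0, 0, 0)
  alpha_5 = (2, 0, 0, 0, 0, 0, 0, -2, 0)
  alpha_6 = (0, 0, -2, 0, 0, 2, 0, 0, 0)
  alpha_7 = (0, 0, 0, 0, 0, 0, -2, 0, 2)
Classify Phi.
Compute the Cartan integers a_ij = 2(alpha_i, alpha_j)/(alpha_j, alpha_j); the resulting 7x7 Cartan matrix is
[[2, 0, 0, 0, 0, -1, -1], [0, 2, 0, 0, -1, -1, 0], [0, 0, 2, 0, 0, 0, -1], [0, 0, 0, 2, -1, 0, 0], [0, -1, 0, -2, 2, 0, 0], [-1, -1, 0, 0, 0, 2, 0], [-1, 0, -1, 0, 0, 0, 2]].
The roots have two lengths (squared-length ratio 2:1); the short ones are alpha_{4}. The associated Dynkin diagram is a chain of 7 nodes with a double edge at one end; the terminal node there is the unique short simple root (B_7), so the type is B_7 (the algebra so(15)).

B_7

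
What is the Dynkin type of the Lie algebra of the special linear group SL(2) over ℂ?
A_1 (sl(2))

This is sl(2), which has dimension 2^2 - 1 = 3 and rank 2 - 1 = 1 (a Cartan subalgebra is the diagonal traceless matrices). In the classification of classical Lie algebras, the special linear algebra sl(n+1) has type A_n; here n = 1, so the Dynkin diagram is a chain of 1 nodes with single edges (A_1). Hence the type is A_1.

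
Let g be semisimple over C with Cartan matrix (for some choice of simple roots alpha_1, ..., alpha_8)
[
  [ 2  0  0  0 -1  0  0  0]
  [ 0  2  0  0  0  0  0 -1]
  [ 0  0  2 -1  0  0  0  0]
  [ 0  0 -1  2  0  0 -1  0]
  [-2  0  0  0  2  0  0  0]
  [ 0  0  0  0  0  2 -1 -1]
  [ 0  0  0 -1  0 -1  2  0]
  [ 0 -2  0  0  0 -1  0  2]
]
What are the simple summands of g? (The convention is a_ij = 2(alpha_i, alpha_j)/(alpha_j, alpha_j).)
B_2 + B_6

The diagram associated to this matrix has two connected components: the simple roots {alpha_1, alpha_5} form a chain of 2 nodes with a double edge at one end; the terminal node there is the unique short simple root (B_2), and {alpha_2, alpha_3, alpha_4, alpha_6, alpha_7, alpha_8} form a chain of 6 nodes with a double edge at one end; the terminal node there is the unique short simple root (B_6). A semisimple Lie algebra decomposes uniquely as the direct sum of simple ideals, one per connected component of its Dynkin diagram, so g ≅ B_2 ⊕ B_6 (dimension 10 + 78 = 88).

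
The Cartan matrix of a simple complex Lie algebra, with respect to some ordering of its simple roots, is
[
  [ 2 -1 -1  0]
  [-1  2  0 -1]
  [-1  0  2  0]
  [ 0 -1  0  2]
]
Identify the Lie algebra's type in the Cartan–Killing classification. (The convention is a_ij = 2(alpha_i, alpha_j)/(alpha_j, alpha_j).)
type A_4

The matrix has rank 4 with 2's on the diagonal. Reading the off-diagonal entries as Dynkin edges (a single edge where a_ij = a_ji = -1; a double or triple edge where a_ij * a_ji = 2 or 3), the diagram is a chain of 4 nodes with single edges (A_4). One simple-root ordering that puts it in standard form is (alpha_3, alpha_1, alpha_2, alpha_4). So the algebra is type A_4, i.e. sl(5).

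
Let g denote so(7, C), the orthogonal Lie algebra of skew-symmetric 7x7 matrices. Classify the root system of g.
This is so(7) with 7 odd, which has dimension 7(7-1)/2 = 21 and rank (7-1)/2 = 3. In the classification of classical Lie algebras, the orthogonal algebra so(2n+1) in an odd number of variables has type B_n; here n = 3, so the Dynkin diagram is a chain of 3 nodes with a double edge at one end; the terminal node there is the unique short simple root (B_3). Hence the type is B_3.

B_3 (so(7))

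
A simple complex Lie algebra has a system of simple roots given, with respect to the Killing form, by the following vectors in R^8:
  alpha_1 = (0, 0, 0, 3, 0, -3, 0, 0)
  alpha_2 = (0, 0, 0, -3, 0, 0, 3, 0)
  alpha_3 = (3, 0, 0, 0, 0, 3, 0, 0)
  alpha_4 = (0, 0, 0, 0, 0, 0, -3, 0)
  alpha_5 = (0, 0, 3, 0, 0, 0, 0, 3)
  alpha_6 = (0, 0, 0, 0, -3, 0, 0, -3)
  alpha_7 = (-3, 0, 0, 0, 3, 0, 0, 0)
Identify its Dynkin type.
Compute the Cartan integers a_ij = 2(alpha_i, alpha_j)/(alpha_j, alpha_j); the resulting 7x7 Cartan matrix is
[[2, -1, -1, 0, 0, 0, 0], [-1, 2, 0, -2, 0, 0, 0], [-1, 0, 2, 0, 0, 0, -1], [0, -1, 0, 2, 0, 0, 0], [0, 0, 0, 0, 2, -1, 0], [0, 0, 0, 0, -1, 2, -1], [0, 0, -1, 0, 0, -1, 2]].
The roots have two lengths (squared-length ratio 2:1); the short ones are alpha_{4}. The associated Dynkin diagram is a chain of 7 nodes with a double edge at one end; the terminal node there is the unique short simple root (B_7), so the type is B_7 (the algebra so(15)).

B7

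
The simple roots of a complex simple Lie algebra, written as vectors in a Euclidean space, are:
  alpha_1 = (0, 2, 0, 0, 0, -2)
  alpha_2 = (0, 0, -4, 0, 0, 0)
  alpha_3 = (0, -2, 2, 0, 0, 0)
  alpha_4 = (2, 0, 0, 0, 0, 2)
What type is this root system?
Compute the Cartan integers a_ij = 2(alpha_i, alpha_j)/(alpha_j, alpha_j); the resulting 4x4 Cartan matrix is
[[2, 0, -1, -1], [0, 2, -2, 0], [-1, -1, 2, 0], [-1, 0, 0, 2]].
The roots have two lengths (squared-length ratio 2:1); the short ones are alpha_{1,3,4}. The associated Dynkin diagram is a chain of 4 nodes with a double edge at one end; the terminal node there is the unique long simple root (C_4), so the type is C_4 (the algebra sp(8)).

type C_4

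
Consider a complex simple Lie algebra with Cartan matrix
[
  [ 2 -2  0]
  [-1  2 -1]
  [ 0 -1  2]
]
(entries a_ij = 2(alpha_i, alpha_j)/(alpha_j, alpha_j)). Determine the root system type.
The matrix has rank 3 with 2's on the diagonal. Reading the off-diagonal entries as Dynkin edges (a single edge where a_ij = a_ji = -1; a double or triple edge where a_ij * a_ji = 2 or 3), the diagram is a chain of 3 nodes with a double edge at one end; the terminal node there is the unique long simple root (C_3). One simple-root ordering that puts it in standard form is (alpha_3, alpha_2, alpha_1). So the algebra is type C_3, i.e. sp(6).

C3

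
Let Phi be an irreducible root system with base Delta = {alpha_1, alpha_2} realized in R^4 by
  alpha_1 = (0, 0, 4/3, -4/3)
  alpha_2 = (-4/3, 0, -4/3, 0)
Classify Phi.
Compute the Cartan integers a_ij = 2(alpha_i, alpha_j)/(alpha_j, alpha_j); the resulting 2x2 Cartan matrix is
[[2, -1], [-1, 2]].
All simple roots have the same length, so the diagram is simply laced. The associated Dynkin diagram is a chain of 2 nodes with single edges (A_2), so the type is A_2 (the algebra sl(3)).

A2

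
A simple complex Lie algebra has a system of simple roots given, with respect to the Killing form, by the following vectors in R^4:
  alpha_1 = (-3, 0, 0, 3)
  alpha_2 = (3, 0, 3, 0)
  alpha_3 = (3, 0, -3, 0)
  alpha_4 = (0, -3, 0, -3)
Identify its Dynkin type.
D_4 (so(8))

Compute the Cartan integers a_ij = 2(alpha_i, alpha_j)/(alpha_j, alpha_j); the resulting 4x4 Cartan matrix is
[[2, -1, -1, -1], [-1, 2, 0, 0], [-1, 0, 2, 0], [-1, 0, 0, 2]].
All simple roots have the same length, so the diagram is simply laced. The associated Dynkin diagram is a chain of 2 nodes with a fork of two nodes at one end (D_4), so the type is D_4 (the algebra so(8)).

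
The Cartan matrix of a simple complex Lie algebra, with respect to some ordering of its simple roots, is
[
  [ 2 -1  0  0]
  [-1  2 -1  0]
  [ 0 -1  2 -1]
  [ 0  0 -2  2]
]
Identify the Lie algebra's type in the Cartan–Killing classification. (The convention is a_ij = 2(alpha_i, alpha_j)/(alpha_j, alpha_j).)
C_4

The matrix has rank 4 with 2's on the diagonal. Reading the off-diagonal entries as Dynkin edges (a single edge where a_ij = a_ji = -1; a double or triple edge where a_ij * a_ji = 2 or 3), the diagram is a chain of 4 nodes with a double edge at one end; the terminal node there is the unique long simple root (C_4). One simple-root ordering that puts it in standard form is (alpha_1, alpha_2, alpha_3, alpha_4). So the algebra is type C_4, i.e. sp(8).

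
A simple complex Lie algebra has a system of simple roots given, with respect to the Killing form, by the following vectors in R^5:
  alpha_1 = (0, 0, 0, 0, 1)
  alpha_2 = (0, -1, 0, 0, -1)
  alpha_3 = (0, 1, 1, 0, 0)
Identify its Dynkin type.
B_3 (so(7))

Compute the Cartan integers a_ij = 2(alpha_i, alpha_j)/(alpha_j, alpha_j); the resulting 3x3 Cartan matrix is
[[2, -1, 0], [-2, 2, -1], [0, -1, 2]].
The roots have two lengths (squared-length ratio 2:1); the short ones are alpha_{1}. The associated Dynkin diagram is a chain of 3 nodes with a double edge at one end; the terminal node there is the unique short simple root (B_3), so the type is B_3 (the algebra so(7)).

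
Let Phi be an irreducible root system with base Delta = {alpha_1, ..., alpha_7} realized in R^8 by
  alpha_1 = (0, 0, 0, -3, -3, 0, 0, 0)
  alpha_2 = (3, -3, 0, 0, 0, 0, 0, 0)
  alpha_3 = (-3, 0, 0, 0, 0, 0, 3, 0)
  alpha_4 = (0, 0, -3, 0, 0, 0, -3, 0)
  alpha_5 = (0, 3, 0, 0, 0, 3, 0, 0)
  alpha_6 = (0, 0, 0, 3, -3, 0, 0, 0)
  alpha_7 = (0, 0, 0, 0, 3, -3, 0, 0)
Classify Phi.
Compute the Cartan integers a_ij = 2(alpha_i, alpha_j)/(alpha_j, alpha_j); the resulting 7x7 Cartan matrix is
[[2, 0, 0, 0, 0, 0, -1], [0, 2, -1, 0, -1, 0, 0], [0, -1, 2, -1, 0, 0, 0], [0, 0, -1, 2, 0, 0, 0], [0, -1, 0, 0, 2, 0, -1], [0, 0, 0, 0, 0, 2, -1], [-1, 0, 0, 0, -1, -1, 2]].
All simple roots have the same length, so the diagram is simply laced. The associated Dynkin diagram is a chain of 5 nodes with a fork of two nodes at one end (D_7), so the type is D_7 (the algebra so(14)).

type D_7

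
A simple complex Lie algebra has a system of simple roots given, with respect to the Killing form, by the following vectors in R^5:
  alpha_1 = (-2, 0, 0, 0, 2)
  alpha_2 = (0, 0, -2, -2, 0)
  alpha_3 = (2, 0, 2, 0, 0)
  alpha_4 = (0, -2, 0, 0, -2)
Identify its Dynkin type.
A4

Compute the Cartan integers a_ij = 2(alpha_i, alpha_j)/(alpha_j, alpha_j); the resulting 4x4 Cartan matrix is
[[2, 0, -1, -1], [0, 2, -1, 0], [-1, -1, 2, 0], [-1, 0, 0, 2]].
All simple roots have the same length, so the diagram is simply laced. The associated Dynkin diagram is a chain of 4 nodes with single edges (A_4), so the type is A_4 (the algebra sl(5)).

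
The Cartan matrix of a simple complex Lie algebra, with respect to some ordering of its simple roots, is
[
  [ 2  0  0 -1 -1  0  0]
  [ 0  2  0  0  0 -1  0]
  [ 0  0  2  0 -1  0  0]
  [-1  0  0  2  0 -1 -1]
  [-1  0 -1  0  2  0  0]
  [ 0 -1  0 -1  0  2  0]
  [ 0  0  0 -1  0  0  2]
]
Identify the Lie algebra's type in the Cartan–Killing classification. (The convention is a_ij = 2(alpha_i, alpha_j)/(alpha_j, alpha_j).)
E_7

The matrix has rank 7 with 2's on the diagonal. Reading the off-diagonal entries as Dynkin edges (a single edge where a_ij = a_ji = -1; a double or triple edge where a_ij * a_ji = 2 or 3), the diagram is a chain of 6 nodes with one extra node attached to the third node from one end (E_7). One simple-root ordering that puts it in standard form is (alpha_2, alpha_7, alpha_6, alpha_4, alpha_1, alpha_5, alpha_3). So the algebra is type E_7.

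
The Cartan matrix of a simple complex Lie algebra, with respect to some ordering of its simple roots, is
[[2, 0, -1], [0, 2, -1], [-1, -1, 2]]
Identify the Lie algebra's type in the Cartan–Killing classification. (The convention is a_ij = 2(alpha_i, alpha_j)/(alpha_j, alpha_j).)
type A_3

The matrix has rank 3 with 2's on the diagonal. Reading the off-diagonal entries as Dynkin edges (a single edge where a_ij = a_ji = -1; a double or triple edge where a_ij * a_ji = 2 or 3), the diagram is a chain of 3 nodes with single edges (A_3). One simple-root ordering that puts it in standard form is (alpha_1, alpha_3, alpha_2). So the algebra is type A_3, i.e. sl(4).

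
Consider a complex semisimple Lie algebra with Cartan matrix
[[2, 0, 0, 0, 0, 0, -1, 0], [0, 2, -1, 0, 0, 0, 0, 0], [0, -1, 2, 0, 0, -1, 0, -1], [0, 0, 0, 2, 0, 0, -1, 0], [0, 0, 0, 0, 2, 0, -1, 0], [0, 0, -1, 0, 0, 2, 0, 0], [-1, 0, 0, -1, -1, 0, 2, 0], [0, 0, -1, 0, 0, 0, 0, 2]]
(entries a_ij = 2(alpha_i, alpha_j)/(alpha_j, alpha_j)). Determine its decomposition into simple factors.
D_4 (so(8)) ⊕ D_4 (so(8))

The diagram associated to this matrix has two connected components: the simple roots {alpha_2, alpha_3, alpha_6, alpha_8} form a chain of 2 nodes with a fork of two nodes at one end (D_4), and {alpha_1, alpha_4, alpha_5, alpha_7} form a chain of 2 nodes with a fork of two nodes at one end (D_4). A semisimple Lie algebra decomposes uniquely as the direct sum of simple ideals, one per connected component of its Dynkin diagram, so g ≅ D_4 ⊕ D_4 (dimension 28 + 28 = 56).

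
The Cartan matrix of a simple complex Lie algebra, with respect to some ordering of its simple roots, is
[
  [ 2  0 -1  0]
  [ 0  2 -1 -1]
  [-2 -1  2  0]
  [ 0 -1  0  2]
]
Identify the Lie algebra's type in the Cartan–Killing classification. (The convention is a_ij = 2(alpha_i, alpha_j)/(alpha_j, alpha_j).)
The matrix has rank 4 with 2's on the diagonal. Reading the off-diagonal entries as Dynkin edges (a single edge where a_ij = a_ji = -1; a double or triple edge where a_ij * a_ji = 2 or 3), the diagram is a chain of 4 nodes with a double edge at one end; the terminal node there is the unique short simple root (B_4). One simple-root ordering that puts it in standard form is (alpha_4, alpha_2, alpha_3, alpha_1). So the algebra is type B_4, i.e. so(9).

B_4 (so(9))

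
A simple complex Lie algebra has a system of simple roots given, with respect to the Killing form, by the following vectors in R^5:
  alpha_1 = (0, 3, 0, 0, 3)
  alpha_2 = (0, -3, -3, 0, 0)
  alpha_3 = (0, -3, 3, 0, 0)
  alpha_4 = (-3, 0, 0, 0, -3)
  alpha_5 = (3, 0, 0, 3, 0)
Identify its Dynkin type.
Compute the Cartan integers a_ij = 2(alpha_i, alpha_j)/(alpha_j, alpha_j); the resulting 5x5 Cartan matrix is
[[2, -1, -1, -1, 0], [-1, 2, 0, 0, 0], [-1, 0, 2, 0, 0], [-1, 0, 0, 2, -1], [0, 0, 0, -1, 2]].
All simple roots have the same length, so the diagram is simply laced. The associated Dynkin diagram is a chain of 3 nodes with a fork of two nodes at one end (D_5), so the type is D_5 (the algebra so(10)).

D5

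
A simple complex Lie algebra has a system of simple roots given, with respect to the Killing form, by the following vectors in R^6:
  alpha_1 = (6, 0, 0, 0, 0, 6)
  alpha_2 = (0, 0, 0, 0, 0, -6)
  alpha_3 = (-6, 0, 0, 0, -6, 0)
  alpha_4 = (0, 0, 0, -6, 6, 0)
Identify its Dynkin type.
type B_4

Compute the Cartan integers a_ij = 2(alpha_i, alpha_j)/(alpha_j, alpha_j); the resulting 4x4 Cartan matrix is
[[2, -2, -1, 0], [-1, 2, 0, 0], [-1, 0, 2, -1], [0, 0, -1, 2]].
The roots have two lengths (squared-length ratio 2:1); the short ones are alpha_{2}. The associated Dynkin diagram is a chain of 4 nodes with a double edge at one end; the terminal node there is the unique short simple root (B_4), so the type is B_4 (the algebra so(9)).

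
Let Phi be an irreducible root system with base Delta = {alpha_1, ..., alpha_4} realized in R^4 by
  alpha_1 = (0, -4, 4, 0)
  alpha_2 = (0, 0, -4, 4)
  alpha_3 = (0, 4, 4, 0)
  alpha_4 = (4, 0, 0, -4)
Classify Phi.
D_4

Compute the Cartan integers a_ij = 2(alpha_i, alpha_j)/(alpha_j, alpha_j); the resulting 4x4 Cartan matrix is
[[2, -1, 0, 0], [-1, 2, -1, -1], [0, -1, 2, 0], [0, -1, 0, 2]].
All simple roots have the same length, so the diagram is simply laced. The associated Dynkin diagram is a chain of 2 nodes with a fork of two nodes at one end (D_4), so the type is D_4 (the algebra so(8)).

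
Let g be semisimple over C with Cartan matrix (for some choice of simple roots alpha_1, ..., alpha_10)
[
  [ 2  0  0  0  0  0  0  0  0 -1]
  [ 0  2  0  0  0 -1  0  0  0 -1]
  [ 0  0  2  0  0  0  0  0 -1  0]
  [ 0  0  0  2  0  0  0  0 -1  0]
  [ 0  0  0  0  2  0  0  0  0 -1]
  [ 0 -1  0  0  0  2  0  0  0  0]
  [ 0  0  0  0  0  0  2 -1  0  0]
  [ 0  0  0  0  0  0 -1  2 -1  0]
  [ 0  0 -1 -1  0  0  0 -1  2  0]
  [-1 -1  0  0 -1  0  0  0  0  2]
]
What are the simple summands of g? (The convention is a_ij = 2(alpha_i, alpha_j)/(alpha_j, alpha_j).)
The diagram associated to this matrix has two connected components: the simple roots {alpha_1, alpha_2, alpha_5, alpha_6, alpha_10} form a chain of 3 nodes with a fork of two nodes at one end (D_5), and {alpha_3, alpha_4, alpha_7, alpha_8, alpha_9} form a chain of 3 nodes with a fork of two nodes at one end (D_5). A semisimple Lie algebra decomposes uniquely as the direct sum of simple ideals, one per connected component of its Dynkin diagram, so g ≅ D_5 ⊕ D_5 (dimension 45 + 45 = 90).

D5 + D5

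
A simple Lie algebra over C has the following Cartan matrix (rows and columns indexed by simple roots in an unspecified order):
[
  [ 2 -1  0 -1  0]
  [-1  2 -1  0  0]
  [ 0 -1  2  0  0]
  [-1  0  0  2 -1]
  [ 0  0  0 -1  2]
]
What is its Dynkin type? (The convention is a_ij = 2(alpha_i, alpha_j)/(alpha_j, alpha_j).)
The matrix has rank 5 with 2's on the diagonal. Reading the off-diagonal entries as Dynkin edges (a single edge where a_ij = a_ji = -1; a double or triple edge where a_ij * a_ji = 2 or 3), the diagram is a chain of 5 nodes with single edges (A_5). One simple-root ordering that puts it in standard form is (alpha_3, alpha_2, alpha_1, alpha_4, alpha_5). So the algebra is type A_5, i.e. sl(6).

A_5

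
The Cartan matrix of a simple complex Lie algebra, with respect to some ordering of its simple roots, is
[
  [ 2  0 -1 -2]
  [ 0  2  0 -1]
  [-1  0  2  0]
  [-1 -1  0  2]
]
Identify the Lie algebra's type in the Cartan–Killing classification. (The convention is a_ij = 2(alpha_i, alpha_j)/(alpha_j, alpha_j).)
F_4

The matrix has rank 4 with 2's on the diagonal. Reading the off-diagonal entries as Dynkin edges (a single edge where a_ij = a_ji = -1; a double or triple edge where a_ij * a_ji = 2 or 3), the diagram is a chain of 4 nodes with a double edge between the middle two (F_4). One simple-root ordering that puts it in standard form is (alpha_3, alpha_1, alpha_4, alpha_2). So the algebra is type F_4.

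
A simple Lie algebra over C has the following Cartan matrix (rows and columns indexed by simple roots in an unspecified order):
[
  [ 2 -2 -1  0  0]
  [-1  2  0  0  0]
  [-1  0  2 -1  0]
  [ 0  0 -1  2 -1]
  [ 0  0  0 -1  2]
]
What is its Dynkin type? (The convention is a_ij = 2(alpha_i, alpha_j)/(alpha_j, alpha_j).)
B_5 (so(11))

The matrix has rank 5 with 2's on the diagonal. Reading the off-diagonal entries as Dynkin edges (a single edge where a_ij = a_ji = -1; a double or triple edge where a_ij * a_ji = 2 or 3), the diagram is a chain of 5 nodes with a double edge at one end; the terminal node there is the unique short simple root (B_5). One simple-root ordering that puts it in standard form is (alpha_5, alpha_4, alpha_3, alpha_1, alpha_2). So the algebra is type B_5, i.e. so(11).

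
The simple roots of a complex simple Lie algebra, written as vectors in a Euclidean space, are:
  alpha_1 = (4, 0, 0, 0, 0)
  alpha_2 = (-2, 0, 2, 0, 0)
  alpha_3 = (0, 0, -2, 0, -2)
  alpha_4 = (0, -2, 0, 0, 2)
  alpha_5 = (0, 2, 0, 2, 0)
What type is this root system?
Compute the Cartan integers a_ij = 2(alpha_i, alpha_j)/(alpha_j, alpha_j); the resulting 5x5 Cartan matrix is
[[2, -2, 0, 0, 0], [-1, 2, -1, 0, 0], [0, -1, 2, -1, 0], [0, 0, -1, 2, -1], [0, 0, 0, -1, 2]].
The roots have two lengths (squared-length ratio 2:1); the short ones are alpha_{2,3,4,5}. The associated Dynkin diagram is a chain of 5 nodes with a double edge at one end; the terminal node there is the unique long simple root (C_5), so the type is C_5 (the algebra sp(10)).

C5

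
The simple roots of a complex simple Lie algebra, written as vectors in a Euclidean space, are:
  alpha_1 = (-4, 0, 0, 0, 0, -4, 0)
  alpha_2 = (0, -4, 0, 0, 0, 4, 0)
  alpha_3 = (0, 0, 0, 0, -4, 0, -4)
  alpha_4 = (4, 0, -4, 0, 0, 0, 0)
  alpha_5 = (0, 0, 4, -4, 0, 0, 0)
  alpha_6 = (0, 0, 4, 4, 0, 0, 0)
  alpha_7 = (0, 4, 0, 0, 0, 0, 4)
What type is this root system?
Compute the Cartan integers a_ij = 2(alpha_i, alpha_j)/(alpha_j, alpha_j); the resulting 7x7 Cartan matrix is
[[2, -1, 0, -1, 0, 0, 0], [-1, 2, 0, 0, 0, 0, -1], [0, 0, 2, 0, 0, 0, -1], [-1, 0, 0, 2, -1, -1, 0], [0, 0, 0, -1, 2, 0, 0], [0, 0, 0, -1, 0, 2, 0], [0, -1, -1, 0, 0, 0, 2]].
All simple roots have the same length, so the diagram is simply laced. The associated Dynkin diagram is a chain of 5 nodes with a fork of two nodes at one end (D_7), so the type is D_7 (the algebra so(14)).

D7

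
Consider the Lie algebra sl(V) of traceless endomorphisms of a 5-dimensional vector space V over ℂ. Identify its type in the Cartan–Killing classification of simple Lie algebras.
This is sl(5), which has dimension 5^2 - 1 = 24 and rank 5 - 1 = 4 (a Cartan subalgebra is the diagonal traceless matrices). In the classification of classical Lie algebras, the special linear algebra sl(n+1) has type A_n; here n = 4, so the Dynkin diagram is a chain of 4 nodes with single edges (A_4). Hence the type is A_4.

type A_4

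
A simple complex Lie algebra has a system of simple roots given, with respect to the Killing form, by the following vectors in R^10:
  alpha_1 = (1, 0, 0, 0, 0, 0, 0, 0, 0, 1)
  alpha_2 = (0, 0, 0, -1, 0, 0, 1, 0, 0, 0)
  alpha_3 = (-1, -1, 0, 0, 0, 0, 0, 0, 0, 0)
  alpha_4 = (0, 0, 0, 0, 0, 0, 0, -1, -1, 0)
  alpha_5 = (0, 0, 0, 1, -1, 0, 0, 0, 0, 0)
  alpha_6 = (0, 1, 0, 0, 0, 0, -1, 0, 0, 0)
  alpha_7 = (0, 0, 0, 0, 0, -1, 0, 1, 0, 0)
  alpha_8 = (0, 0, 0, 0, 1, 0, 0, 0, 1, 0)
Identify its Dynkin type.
Compute the Cartan integers a_ij = 2(alpha_i, alpha_j)/(alpha_j, alpha_j); the resulting 8x8 Cartan matrix is
[[2, 0, -1, 0, 0, 0, 0, 0], [0, 2, 0, 0, -1, -1, 0, 0], [-1, 0, 2, 0, 0, -1, 0, 0], [0, 0, 0, 2, 0, 0, -1, -1], [0, -1, 0, 0, 2, 0, 0, -1], [0, -1, -1, 0, 0, 2, 0, 0], [0, 0, 0, -1, 0, 0, 2, 0], [0, 0, 0, -1, -1, 0, 0, 2]].
All simple roots have the same length, so the diagram is simply laced. The associated Dynkin diagram is a chain of 8 nodes with single edges (A_8), so the type is A_8 (the algebra sl(9)).

A_8 (sl(9))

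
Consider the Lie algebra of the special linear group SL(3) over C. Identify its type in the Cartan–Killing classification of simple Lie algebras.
type A_2

This is sl(3), which has dimension 3^2 - 1 = 8 and rank 3 - 1 = 2 (a Cartan subalgebra is the diagonal traceless matrices). In the classification of classical Lie algebras, the special linear algebra sl(n+1) has type A_n; here n = 2, so the Dynkin diagram is a chain of 2 nodes with single edges (A_2). Hence the type is A_2.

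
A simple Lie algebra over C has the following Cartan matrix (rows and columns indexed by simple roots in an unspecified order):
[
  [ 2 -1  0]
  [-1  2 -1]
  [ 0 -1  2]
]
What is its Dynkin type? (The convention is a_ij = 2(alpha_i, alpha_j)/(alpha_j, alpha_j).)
type A_3

The matrix has rank 3 with 2's on the diagonal. Reading the off-diagonal entries as Dynkin edges (a single edge where a_ij = a_ji = -1; a double or triple edge where a_ij * a_ji = 2 or 3), the diagram is a chain of 3 nodes with single edges (A_3). One simple-root ordering that puts it in standard form is (alpha_1, alpha_2, alpha_3). So the algebra is type A_3, i.e. sl(4).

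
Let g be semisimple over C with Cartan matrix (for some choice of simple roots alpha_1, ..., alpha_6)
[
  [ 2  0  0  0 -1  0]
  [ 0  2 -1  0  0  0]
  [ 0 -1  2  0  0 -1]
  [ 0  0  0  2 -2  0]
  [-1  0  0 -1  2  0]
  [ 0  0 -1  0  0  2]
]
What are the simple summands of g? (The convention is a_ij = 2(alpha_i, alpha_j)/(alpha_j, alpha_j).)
The diagram associated to this matrix has two connected components: the simple roots {alpha_2, alpha_3, alpha_6} form a chain of 3 nodes with single edges (A_3), and {alpha_1, alpha_4, alpha_5} form a chain of 3 nodes with a double edge at one end; the terminal node there is the unique long simple root (C_3). A semisimple Lie algebra decomposes uniquely as the direct sum of simple ideals, one per connected component of its Dynkin diagram, so g ≅ A_3 ⊕ C_3 (dimension 15 + 21 = 36).

A_3 ⊕ C_3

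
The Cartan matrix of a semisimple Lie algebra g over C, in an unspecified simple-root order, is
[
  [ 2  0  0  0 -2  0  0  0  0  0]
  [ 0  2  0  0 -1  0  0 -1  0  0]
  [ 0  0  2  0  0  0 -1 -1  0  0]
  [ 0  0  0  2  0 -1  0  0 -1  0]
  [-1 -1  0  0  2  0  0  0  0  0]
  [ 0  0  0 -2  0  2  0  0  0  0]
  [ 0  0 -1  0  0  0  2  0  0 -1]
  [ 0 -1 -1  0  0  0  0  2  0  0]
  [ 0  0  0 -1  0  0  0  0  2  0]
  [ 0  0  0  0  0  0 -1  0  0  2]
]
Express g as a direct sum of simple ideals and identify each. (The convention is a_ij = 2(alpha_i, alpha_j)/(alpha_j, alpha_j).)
The diagram associated to this matrix has two connected components: the simple roots {alpha_4, alpha_6, alpha_9} form a chain of 3 nodes with a double edge at one end; the terminal node there is the unique long simple root (C_3), and {alpha_1, alpha_2, alpha_3, alpha_5, alpha_7, alpha_8, alpha_10} form a chain of 7 nodes with a double edge at one end; the terminal node there is the unique long simple root (C_7). A semisimple Lie algebra decomposes uniquely as the direct sum of simple ideals, one per connected component of its Dynkin diagram, so g ≅ C_3 ⊕ C_7 (dimension 21 + 105 = 126).

C_3 ⊕ C_7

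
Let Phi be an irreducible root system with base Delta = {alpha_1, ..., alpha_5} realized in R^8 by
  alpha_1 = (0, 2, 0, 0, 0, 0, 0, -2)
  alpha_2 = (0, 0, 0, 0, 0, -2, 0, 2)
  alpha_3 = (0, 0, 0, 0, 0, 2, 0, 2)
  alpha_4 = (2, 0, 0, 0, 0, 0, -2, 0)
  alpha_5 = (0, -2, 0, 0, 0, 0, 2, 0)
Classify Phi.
Compute the Cartan integers a_ij = 2(alpha_i, alpha_j)/(alpha_j, alpha_j); the resulting 5x5 Cartan matrix is
[[2, -1, -1, 0, -1], [-1, 2, 0, 0, 0], [-1, 0, 2, 0, 0], [0, 0, 0, 2, -1], [-1, 0, 0, -1, 2]].
All simple roots have the same length, so the diagram is simply laced. The associated Dynkin diagram is a chain of 3 nodes with a fork of two nodes at one end (D_5), so the type is D_5 (the algebra so(10)).

type D_5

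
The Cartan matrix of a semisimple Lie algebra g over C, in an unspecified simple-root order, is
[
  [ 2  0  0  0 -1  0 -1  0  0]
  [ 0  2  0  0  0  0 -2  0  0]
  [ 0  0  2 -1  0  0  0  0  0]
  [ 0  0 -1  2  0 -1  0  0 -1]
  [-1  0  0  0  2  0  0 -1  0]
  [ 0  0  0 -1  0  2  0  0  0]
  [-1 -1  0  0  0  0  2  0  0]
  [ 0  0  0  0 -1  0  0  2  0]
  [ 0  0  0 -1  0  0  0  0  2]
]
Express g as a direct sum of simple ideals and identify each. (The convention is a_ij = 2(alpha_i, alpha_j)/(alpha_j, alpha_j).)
The diagram associated to this matrix has two connected components: the simple roots {alpha_1, alpha_2, alpha_5, alpha_7, alpha_8} form a chain of 5 nodes with a double edge at one end; the terminal node there is the unique long simple root (C_5), and {alpha_3, alpha_4, alpha_6, alpha_9} form a chain of 2 nodes with a fork of two nodes at one end (D_4). A semisimple Lie algebra decomposes uniquely as the direct sum of simple ideals, one per connected component of its Dynkin diagram, so g ≅ C_5 ⊕ D_4 (dimension 55 + 28 = 83).

C_5 (sp(10)) ⊕ D_4 (so(8))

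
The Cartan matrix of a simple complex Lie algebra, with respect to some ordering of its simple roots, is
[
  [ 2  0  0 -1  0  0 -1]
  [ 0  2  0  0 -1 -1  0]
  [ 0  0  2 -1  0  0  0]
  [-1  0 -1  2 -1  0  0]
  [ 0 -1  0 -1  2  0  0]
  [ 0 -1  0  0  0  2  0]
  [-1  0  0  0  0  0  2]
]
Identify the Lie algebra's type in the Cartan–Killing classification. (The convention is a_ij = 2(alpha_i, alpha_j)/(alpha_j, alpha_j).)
The matrix has rank 7 with 2's on the diagonal. Reading the off-diagonal entries as Dynkin edges (a single edge where a_ij = a_ji = -1; a double or triple edge where a_ij * a_ji = 2 or 3), the diagram is a chain of 6 nodes with one extra node attached to the third node from one end (E_7). One simple-root ordering that puts it in standard form is (alpha_7, alpha_3, alpha_1, alpha_4, alpha_5, alpha_2, alpha_6). So the algebra is type E_7.

E_7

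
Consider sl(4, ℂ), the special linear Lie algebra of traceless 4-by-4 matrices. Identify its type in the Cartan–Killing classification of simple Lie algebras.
type A_3

This is sl(4), which has dimension 4^2 - 1 = 15 and rank 4 - 1 = 3 (a Cartan subalgebra is the diagonal traceless matrices). In the classification of classical Lie algebras, the special linear algebra sl(n+1) has type A_n; here n = 3, so the Dynkin diagram is a chain of 3 nodes with single edges (A_3). Hence the type is A_3.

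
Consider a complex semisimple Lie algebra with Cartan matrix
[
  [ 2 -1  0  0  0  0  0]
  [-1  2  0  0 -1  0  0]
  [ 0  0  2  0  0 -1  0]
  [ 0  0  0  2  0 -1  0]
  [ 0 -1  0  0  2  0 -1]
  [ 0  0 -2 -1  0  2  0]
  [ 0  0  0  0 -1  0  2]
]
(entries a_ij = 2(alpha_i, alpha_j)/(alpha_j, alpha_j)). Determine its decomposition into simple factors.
The diagram associated to this matrix has two connected components: the simple roots {alpha_1, alpha_2, alpha_5, alpha_7} form a chain of 4 nodes with single edges (A_4), and {alpha_3, alpha_4, alpha_6} form a chain of 3 nodes with a double edge at one end; the terminal node there is the unique short simple root (B_3). A semisimple Lie algebra decomposes uniquely as the direct sum of simple ideals, one per connected component of its Dynkin diagram, so g ≅ A_4 ⊕ B_3 (dimension 24 + 21 = 45).

A4 ⊕ B3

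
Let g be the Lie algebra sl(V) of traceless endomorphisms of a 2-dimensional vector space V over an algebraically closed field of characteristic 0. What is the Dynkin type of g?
This is sl(2), which has dimension 2^2 - 1 = 3 and rank 2 - 1 = 1 (a Cartan subalgebra is the diagonal traceless matrices). In the classification of classical Lie algebras, the special linear algebra sl(n+1) has type A_n; here n = 1, so the Dynkin diagram is a chain of 1 nodes with single edges (A_1). Hence the type is A_1.

type A_1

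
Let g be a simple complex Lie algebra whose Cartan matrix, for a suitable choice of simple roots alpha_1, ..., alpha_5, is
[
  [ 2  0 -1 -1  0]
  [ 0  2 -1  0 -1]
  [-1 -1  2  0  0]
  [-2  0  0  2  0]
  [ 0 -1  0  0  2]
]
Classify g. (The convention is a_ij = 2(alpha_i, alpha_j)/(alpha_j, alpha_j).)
C_5 (sp(10))

The matrix has rank 5 with 2's on the diagonal. Reading the off-diagonal entries as Dynkin edges (a single edge where a_ij = a_ji = -1; a double or triple edge where a_ij * a_ji = 2 or 3), the diagram is a chain of 5 nodes with a double edge at one end; the terminal node there is the unique long simple root (C_5). One simple-root ordering that puts it in standard form is (alpha_5, alpha_2, alpha_3, alpha_1, alpha_4). So the algebra is type C_5, i.e. sp(10).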